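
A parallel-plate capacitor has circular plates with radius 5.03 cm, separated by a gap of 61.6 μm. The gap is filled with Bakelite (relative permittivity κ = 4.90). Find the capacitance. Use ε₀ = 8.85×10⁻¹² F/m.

A = π(5.03 cm)² = 7.95×10⁻³ m².
C = κε₀A/d = 4.90 × 8.85×10⁻¹² × 7.95×10⁻³ / 6.16×10⁻⁵ = 5.60×10⁻⁹ F.

C ≈ 5.60 nF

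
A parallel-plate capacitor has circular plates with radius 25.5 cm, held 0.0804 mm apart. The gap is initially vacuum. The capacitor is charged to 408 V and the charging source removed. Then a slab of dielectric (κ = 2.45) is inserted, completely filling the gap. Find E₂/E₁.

Isolated ⇒ Q is held fixed.
V₂ = Q/C₂ = V₁/2.45; E = V/d, so E₂/E₁ = (V₂/V₁)(d₁/d₂) = 0.408.

0.408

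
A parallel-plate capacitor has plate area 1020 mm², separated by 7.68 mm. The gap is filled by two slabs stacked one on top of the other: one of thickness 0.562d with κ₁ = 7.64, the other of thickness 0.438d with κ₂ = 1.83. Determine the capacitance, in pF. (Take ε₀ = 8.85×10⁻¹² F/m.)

3.76 pF

A = 1020 mm² = 1.02×10⁻³ m².
Stacked slabs ⇒ two capacitors in series, each with the full plate area.
C₁ = κ₁ε₀A/d₁ = 7.64 × 8.85×10⁻¹² × 1.02×10⁻³ / 4.32×10⁻³ = 1.60×10⁻¹¹ F.
C₂ = κ₂ε₀A/d₂ = 1.83 × 8.85×10⁻¹² × 1.02×10⁻³ / 3.36×10⁻³ = 4.91×10⁻¹² F.
C = (1/C₁ + 1/C₂)⁻¹ = 3.76×10⁻¹² F.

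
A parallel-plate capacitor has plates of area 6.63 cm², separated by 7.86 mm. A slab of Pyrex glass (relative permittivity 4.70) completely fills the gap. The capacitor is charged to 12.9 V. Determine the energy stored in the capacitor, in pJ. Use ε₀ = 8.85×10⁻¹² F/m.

A = 6.63 cm² = 6.63×10⁻⁴ m².
C = κε₀A/d = 4.70 × 8.85×10⁻¹² × 6.63×10⁻⁴ / 7.86×10⁻³ = 3.51×10⁻¹² F.
U = ½CV² = ½ × 3.51×10⁻¹² × (12.9)² = 2.92×10⁻¹⁰ J.

U ≈ 292 pJ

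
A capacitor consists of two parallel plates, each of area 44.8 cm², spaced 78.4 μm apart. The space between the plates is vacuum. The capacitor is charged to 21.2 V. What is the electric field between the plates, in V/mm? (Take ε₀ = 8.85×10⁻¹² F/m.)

E = V/d = 21.2 / 7.84×10⁻⁵ = 2.70×10⁵ V/m.

E ≈ 270 V/mm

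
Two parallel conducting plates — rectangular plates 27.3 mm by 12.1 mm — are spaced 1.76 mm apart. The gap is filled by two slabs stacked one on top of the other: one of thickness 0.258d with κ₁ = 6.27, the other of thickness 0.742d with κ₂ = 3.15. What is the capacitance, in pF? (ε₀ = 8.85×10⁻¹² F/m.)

A = 27.3 × 12.1 mm² = 3.30×10⁻⁴ m².
Stacked slabs ⇒ two capacitors in series, each with the full plate area.
C₁ = κ₁ε₀A/d₁ = 6.27 × 8.85×10⁻¹² × 3.30×10⁻⁴ / 4.54×10⁻⁴ = 4.04×10⁻¹¹ F.
C₂ = κ₂ε₀A/d₂ = 3.15 × 8.85×10⁻¹² × 3.30×10⁻⁴ / 1.31×10⁻³ = 7.05×10⁻¹² F.
C = (1/C₁ + 1/C₂)⁻¹ = 6.00×10⁻¹² F.

C ≈ 6.00 pF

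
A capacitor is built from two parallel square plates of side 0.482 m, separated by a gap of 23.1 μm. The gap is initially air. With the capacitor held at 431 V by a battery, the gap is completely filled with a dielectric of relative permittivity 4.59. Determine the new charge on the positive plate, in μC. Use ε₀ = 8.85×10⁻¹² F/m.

A = (0.482 m)² = 0.232 m².
Initially C₁ = ε₀A/d = 8.85×10⁻¹² × 0.232 / 2.31×10⁻⁵ = 8.90×10⁻⁸ F.
Q₁ = 3.84×10⁻⁵ C.
Battery connected ⇒ V is held fixed. C₂ = 4.59 C₁ and Q = CV, so Q₂/Q₁ = C₂/C₁ = 4.59.
Q₂ = 4.59 × 3.84×10⁻⁵ = 1.76×10⁻⁴ C.

176 μC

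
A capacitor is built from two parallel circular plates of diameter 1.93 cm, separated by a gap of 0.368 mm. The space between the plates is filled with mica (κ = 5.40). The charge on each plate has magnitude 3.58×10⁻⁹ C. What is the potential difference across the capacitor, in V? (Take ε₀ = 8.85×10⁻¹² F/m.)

94.2 V

A = π(1.93/2 cm)² = 2.93×10⁻⁴ m².
C = κε₀A/d = 5.40 × 8.85×10⁻¹² × 2.93×10⁻⁴ / 3.68×10⁻⁴ = 3.80×10⁻¹¹ F.
V = Q/C = 3.58×10⁻⁹ / 3.80×10⁻¹¹ = 94.2 V.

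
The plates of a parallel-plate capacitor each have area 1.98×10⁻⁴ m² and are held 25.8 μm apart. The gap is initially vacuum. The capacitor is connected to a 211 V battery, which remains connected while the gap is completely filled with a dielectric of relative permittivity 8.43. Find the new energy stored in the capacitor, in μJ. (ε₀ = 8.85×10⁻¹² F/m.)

Initially C₁ = ε₀A/d = 8.85×10⁻¹² × 1.98×10⁻⁴ / 2.58×10⁻⁵ = 6.79×10⁻¹¹ F.
U₁ = 1.51×10⁻⁶ J.
Battery connected ⇒ V is held fixed. C₂ = 8.43 C₁ and U = ½CV², so U₂/U₁ = C₂/C₁ = 8.43.
U₂ = 8.43 × 1.51×10⁻⁶ = 1.27×10⁻⁵ J.

U ≈ 12.7 μJ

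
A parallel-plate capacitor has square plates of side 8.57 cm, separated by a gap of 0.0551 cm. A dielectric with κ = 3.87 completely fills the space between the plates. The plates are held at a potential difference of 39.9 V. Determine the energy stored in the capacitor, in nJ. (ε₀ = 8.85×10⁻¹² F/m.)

363 nJ

A = (8.57 cm)² = 7.34×10⁻³ m².
C = κε₀A/d = 3.87 × 8.85×10⁻¹² × 7.34×10⁻³ / 5.51×10⁻⁴ = 4.57×10⁻¹⁰ F.
U = ½CV² = ½ × 4.57×10⁻¹⁰ × (39.9)² = 3.63×10⁻⁷ J.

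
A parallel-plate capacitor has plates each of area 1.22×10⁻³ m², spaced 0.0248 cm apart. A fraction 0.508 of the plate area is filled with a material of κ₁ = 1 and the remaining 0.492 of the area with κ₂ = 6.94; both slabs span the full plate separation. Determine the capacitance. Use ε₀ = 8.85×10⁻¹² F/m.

171 pF

Side-by-side slabs ⇒ two capacitors in parallel, each spanning the full gap.
C₁ = κ₁ε₀A₁/d = 1.00 × 8.85×10⁻¹² × 6.20×10⁻⁴ / 2.48×10⁻⁴ = 2.21×10⁻¹¹ F.
C₂ = κ₂ε₀A₂/d = 6.94 × 8.85×10⁻¹² × 6.00×10⁻⁴ / 2.48×10⁻⁴ = 1.49×10⁻¹⁰ F.
C = C₁ + C₂ = 1.71×10⁻¹⁰ F.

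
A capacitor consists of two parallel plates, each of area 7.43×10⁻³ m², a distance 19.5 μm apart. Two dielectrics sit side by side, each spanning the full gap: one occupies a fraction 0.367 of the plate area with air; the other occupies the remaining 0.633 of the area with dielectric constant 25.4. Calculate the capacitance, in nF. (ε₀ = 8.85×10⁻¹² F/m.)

Side-by-side slabs ⇒ two capacitors in parallel, each spanning the full gap.
C₁ = κ₁ε₀A₁/d = 1.00 × 8.85×10⁻¹² × 2.73×10⁻³ / 1.95×10⁻⁵ = 1.24×10⁻⁹ F.
C₂ = κ₂ε₀A₂/d = 25.4 × 8.85×10⁻¹² × 4.70×10⁻³ / 1.95×10⁻⁵ = 5.42×10⁻⁸ F.
C = C₁ + C₂ = 5.55×10⁻⁸ F.

55.5 nF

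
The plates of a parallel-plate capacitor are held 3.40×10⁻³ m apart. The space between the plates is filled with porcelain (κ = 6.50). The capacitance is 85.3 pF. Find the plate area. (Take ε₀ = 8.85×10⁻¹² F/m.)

A ≈ 50.4 cm²

A = Cd/(κε₀) = 8.53×10⁻¹¹ × 3.40×10⁻³ / (6.50 × 8.85×10⁻¹²) = 5.04×10⁻³ m².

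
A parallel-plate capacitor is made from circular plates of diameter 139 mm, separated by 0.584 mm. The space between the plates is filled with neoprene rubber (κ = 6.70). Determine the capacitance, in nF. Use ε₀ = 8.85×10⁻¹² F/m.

C ≈ 1.54 nF

A = π(139/2 mm)² = 1.52×10⁻² m².
C = κε₀A/d = 6.70 × 8.85×10⁻¹² × 1.52×10⁻² / 5.84×10⁻⁴ = 1.54×10⁻⁹ F.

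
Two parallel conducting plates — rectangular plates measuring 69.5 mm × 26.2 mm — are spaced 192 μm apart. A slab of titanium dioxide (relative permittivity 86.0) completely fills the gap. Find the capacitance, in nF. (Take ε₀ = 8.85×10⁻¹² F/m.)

A = 69.5 × 26.2 mm² = 1.82×10⁻³ m².
C = κε₀A/d = 86.0 × 8.85×10⁻¹² × 1.82×10⁻³ / 1.92×10⁻⁴ = 7.22×10⁻⁹ F.

7.22 nF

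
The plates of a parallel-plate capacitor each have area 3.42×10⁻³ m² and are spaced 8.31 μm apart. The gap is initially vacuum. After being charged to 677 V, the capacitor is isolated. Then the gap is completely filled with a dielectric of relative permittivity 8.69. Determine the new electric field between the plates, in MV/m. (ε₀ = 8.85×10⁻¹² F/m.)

Initially C₁ = ε₀A/d = 8.85×10⁻¹² × 3.42×10⁻³ / 8.31×10⁻⁶ = 3.64×10⁻⁹ F.
E₁ = 8.15×10⁷ V/m.
Isolated ⇒ Q is held fixed. V₂ = Q/C₂ = V₁/8.69; E = V/d, so E₂/E₁ = (V₂/V₁)(d₁/d₂) = 0.115.
E₂ = 0.115 × 8.15×10⁷ = 9.37×10⁶ V/m.

9.37 MV/m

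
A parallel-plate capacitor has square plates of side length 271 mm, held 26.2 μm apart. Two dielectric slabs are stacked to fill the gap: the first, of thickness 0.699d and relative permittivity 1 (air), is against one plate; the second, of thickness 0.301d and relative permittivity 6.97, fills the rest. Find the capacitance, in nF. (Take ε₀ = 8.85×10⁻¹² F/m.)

A = (271 mm)² = 7.34×10⁻² m².
Stacked slabs ⇒ two capacitors in series, each with the full plate area.
C₁ = κ₁ε₀A/d₁ = 1.00 × 8.85×10⁻¹² × 7.34×10⁻² / 1.83×10⁻⁵ = 3.55×10⁻⁸ F.
C₂ = κ₂ε₀A/d₂ = 6.97 × 8.85×10⁻¹² × 7.34×10⁻² / 7.89×10⁻⁶ = 5.74×10⁻⁷ F.
C = (1/C₁ + 1/C₂)⁻¹ = 3.34×10⁻⁸ F.

C ≈ 33.4 nF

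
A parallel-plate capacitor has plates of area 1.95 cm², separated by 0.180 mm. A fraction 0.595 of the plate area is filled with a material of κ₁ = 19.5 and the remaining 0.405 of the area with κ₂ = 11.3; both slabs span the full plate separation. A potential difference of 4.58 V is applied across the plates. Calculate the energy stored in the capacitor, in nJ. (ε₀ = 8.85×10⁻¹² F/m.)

U ≈ 1.63 nJ

A = 1.95 cm² = 1.95×10⁻⁴ m².
Side-by-side slabs ⇒ two capacitors in parallel, each spanning the full gap.
C₁ = κ₁ε₀A₁/d = 19.5 × 8.85×10⁻¹² × 1.16×10⁻⁴ / 1.80×10⁻⁴ = 1.11×10⁻¹⁰ F.
C₂ = κ₂ε₀A₂/d = 11.3 × 8.85×10⁻¹² × 7.90×10⁻⁵ / 1.80×10⁻⁴ = 4.39×10⁻¹¹ F.
C = C₁ + C₂ = 1.55×10⁻¹⁰ F.
U = ½CV² = ½ × 1.55×10⁻¹⁰ × (4.58)² = 1.63×10⁻⁹ J.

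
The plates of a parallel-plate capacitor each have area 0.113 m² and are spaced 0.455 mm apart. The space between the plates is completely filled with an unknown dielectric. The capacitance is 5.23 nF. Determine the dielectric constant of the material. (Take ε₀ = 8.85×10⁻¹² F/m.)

κ = Cd/(ε₀A) = 5.23×10⁻⁹ × 4.55×10⁻⁴ / (8.85×10⁻¹² × 0.113) = 2.38.

κ ≈ 2.38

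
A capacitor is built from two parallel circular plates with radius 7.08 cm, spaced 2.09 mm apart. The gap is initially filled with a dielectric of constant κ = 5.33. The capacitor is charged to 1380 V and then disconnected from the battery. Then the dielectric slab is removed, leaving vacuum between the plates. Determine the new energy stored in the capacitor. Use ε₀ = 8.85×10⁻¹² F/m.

1.80 mJ

A = π(7.08 cm)² = 1.57×10⁻² m².
Initially C₁ = κε₀A/d = 5.33 × 8.85×10⁻¹² × 1.57×10⁻² / 2.09×10⁻³ = 3.55×10⁻¹⁰ F.
U₁ = 3.38×10⁻⁴ J.
Isolated ⇒ Q is held fixed. C₂ = 0.188 C₁ and U = Q²/(2C), so U₂/U₁ = C₁/C₂ = 5.33.
U₂ = 5.33 × 3.38×10⁻⁴ = 1.80×10⁻³ J.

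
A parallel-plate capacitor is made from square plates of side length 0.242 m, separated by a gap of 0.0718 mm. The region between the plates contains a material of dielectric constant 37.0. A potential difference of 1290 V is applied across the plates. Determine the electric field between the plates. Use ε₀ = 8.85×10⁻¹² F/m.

E ≈ 18.0 MV/m

E = V/d = 1290 / 7.18×10⁻⁵ = 1.80×10⁷ V/m.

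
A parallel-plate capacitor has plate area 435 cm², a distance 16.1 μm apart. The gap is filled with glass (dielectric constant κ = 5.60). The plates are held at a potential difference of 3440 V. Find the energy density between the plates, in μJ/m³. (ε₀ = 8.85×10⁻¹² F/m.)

1.13×10¹² μJ/m³

E = V/d = 3440 / 1.61×10⁻⁵ = 2.14×10⁸ V/m.
u = ½κε₀E² = ½ × 5.60 × 8.85×10⁻¹² × (2.14×10⁸)² = 1.13×10⁶ J/m³.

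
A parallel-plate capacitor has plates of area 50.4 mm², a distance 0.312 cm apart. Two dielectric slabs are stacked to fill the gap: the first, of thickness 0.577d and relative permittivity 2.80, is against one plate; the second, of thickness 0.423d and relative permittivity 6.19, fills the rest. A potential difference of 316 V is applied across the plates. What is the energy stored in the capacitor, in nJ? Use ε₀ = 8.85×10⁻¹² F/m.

U ≈ 26.0 nJ

A = 50.4 mm² = 5.04×10⁻⁵ m².
Stacked slabs ⇒ two capacitors in series, each with the full plate area.
C₁ = κ₁ε₀A/d₁ = 2.80 × 8.85×10⁻¹² × 5.04×10⁻⁵ / 1.80×10⁻³ = 6.94×10⁻¹³ F.
C₂ = κ₂ε₀A/d₂ = 6.19 × 8.85×10⁻¹² × 5.04×10⁻⁵ / 1.32×10⁻³ = 2.09×10⁻¹² F.
C = (1/C₁ + 1/C₂)⁻¹ = 5.21×10⁻¹³ F.
U = ½CV² = ½ × 5.21×10⁻¹³ × (316)² = 2.60×10⁻⁸ J.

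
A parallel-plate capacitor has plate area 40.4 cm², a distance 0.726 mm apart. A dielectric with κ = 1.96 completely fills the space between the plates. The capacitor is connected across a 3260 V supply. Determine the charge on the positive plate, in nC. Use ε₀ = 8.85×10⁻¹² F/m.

315 nC

A = 40.4 cm² = 4.04×10⁻³ m².
C = κε₀A/d = 1.96 × 8.85×10⁻¹² × 4.04×10⁻³ / 7.26×10⁻⁴ = 9.65×10⁻¹¹ F.
Q = CV = 9.65×10⁻¹¹ × 3260 = 3.15×10⁻⁷ C.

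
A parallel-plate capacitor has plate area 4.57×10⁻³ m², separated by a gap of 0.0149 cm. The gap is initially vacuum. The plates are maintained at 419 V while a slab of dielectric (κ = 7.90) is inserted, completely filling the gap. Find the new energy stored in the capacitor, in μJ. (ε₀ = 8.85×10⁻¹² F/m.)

Initially C₁ = ε₀A/d = 8.85×10⁻¹² × 4.57×10⁻³ / 1.49×10⁻⁴ = 2.71×10⁻¹⁰ F.
U₁ = 2.38×10⁻⁵ J.
Battery connected ⇒ V is held fixed. C₂ = 7.90 C₁ and U = ½CV², so U₂/U₁ = C₂/C₁ = 7.90.
U₂ = 7.90 × 2.38×10⁻⁵ = 1.88×10⁻⁴ J.

U ≈ 188 μJ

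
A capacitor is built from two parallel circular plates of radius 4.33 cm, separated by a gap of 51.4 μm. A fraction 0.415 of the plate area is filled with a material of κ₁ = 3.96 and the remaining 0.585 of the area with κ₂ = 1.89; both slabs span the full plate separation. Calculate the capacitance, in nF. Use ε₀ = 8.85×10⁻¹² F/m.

A = π(4.33 cm)² = 5.89×10⁻³ m².
Side-by-side slabs ⇒ two capacitors in parallel, each spanning the full gap.
C₁ = κ₁ε₀A₁/d = 3.96 × 8.85×10⁻¹² × 2.44×10⁻³ / 5.14×10⁻⁵ = 1.67×10⁻⁹ F.
C₂ = κ₂ε₀A₂/d = 1.89 × 8.85×10⁻¹² × 3.45×10⁻³ / 5.14×10⁻⁵ = 1.12×10⁻⁹ F.
C = C₁ + C₂ = 2.79×10⁻⁹ F.

C ≈ 2.79 nF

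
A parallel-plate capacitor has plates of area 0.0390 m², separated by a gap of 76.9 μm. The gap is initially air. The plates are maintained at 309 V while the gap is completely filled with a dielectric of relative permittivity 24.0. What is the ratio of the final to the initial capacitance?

24.0

C = κε₀A/d scales with κ, so C₂/C₁ = κ = 24.0.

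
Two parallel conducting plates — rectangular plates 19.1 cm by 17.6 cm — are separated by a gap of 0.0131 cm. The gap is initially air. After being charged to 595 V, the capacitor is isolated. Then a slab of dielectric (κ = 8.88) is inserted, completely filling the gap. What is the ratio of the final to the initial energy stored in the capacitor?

Isolated ⇒ Q is held fixed.
C₂ = 8.88 C₁ and U = Q²/(2C), so U₂/U₁ = C₁/C₂ = 0.113.

U₂/U₁ ≈ 0.113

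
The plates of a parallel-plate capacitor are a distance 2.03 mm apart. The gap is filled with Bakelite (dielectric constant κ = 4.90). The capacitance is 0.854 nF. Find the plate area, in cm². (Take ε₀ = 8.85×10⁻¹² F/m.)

A = Cd/(κε₀) = 8.54×10⁻¹⁰ × 2.03×10⁻³ / (4.90 × 8.85×10⁻¹²) = 4.00×10⁻² m².

400 cm²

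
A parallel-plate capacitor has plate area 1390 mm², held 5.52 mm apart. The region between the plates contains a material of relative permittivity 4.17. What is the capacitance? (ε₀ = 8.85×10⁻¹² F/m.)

A = 1390 mm² = 1.39×10⁻³ m².
C = κε₀A/d = 4.17 × 8.85×10⁻¹² × 1.39×10⁻³ / 5.52×10⁻³ = 9.29×10⁻¹² F.

C ≈ 9.29 pF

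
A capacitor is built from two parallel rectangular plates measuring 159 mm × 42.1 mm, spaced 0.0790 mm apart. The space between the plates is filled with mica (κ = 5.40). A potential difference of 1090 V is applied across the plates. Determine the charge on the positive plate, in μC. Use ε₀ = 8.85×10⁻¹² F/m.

A = 159 × 42.1 mm² = 6.69×10⁻³ m².
C = κε₀A/d = 5.40 × 8.85×10⁻¹² × 6.69×10⁻³ / 7.90×10⁻⁵ = 4.05×10⁻⁹ F.
Q = CV = 4.05×10⁻⁹ × 1090 = 4.41×10⁻⁶ C.

Q ≈ 4.41 μC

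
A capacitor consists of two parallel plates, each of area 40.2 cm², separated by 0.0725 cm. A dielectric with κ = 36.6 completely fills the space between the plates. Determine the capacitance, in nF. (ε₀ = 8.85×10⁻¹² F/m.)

A = 40.2 cm² = 4.02×10⁻³ m².
C = κε₀A/d = 36.6 × 8.85×10⁻¹² × 4.02×10⁻³ / 7.25×10⁻⁴ = 1.80×10⁻⁹ F.

1.80 nF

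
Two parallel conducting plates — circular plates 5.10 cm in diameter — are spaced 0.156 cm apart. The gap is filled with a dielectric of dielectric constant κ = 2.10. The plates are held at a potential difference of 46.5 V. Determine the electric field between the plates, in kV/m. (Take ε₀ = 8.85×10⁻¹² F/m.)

29.8 kV/m

E = V/d = 46.5 / 1.56×10⁻³ = 2.98×10⁴ V/m.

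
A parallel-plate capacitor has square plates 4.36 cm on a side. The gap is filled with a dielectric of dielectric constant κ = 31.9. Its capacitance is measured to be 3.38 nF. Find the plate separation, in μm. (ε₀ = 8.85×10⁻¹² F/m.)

159 μm

A = (4.36 cm)² = 1.90×10⁻³ m².
d = κε₀A/C = 31.9 × 8.85×10⁻¹² × 1.90×10⁻³ / 3.38×10⁻⁹ = 1.59×10⁻⁴ m.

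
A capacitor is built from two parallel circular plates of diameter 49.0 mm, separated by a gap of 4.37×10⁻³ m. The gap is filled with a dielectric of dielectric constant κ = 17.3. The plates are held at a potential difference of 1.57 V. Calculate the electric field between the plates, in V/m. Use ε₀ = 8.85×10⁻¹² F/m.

359 V/m

E = V/d = 1.57 / 4.37×10⁻³ = 3.59×10² V/m.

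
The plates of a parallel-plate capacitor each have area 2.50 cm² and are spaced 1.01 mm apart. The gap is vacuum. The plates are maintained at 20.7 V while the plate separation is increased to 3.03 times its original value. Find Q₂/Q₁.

Battery connected ⇒ V is held fixed.
C₂ = 0.330 C₁ and Q = CV, so Q₂/Q₁ = C₂/C₁ = 0.330.

0.330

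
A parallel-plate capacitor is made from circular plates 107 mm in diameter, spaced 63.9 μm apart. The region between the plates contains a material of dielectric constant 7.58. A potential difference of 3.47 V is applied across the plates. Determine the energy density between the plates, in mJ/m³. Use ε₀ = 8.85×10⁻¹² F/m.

E = V/d = 3.47 / 6.39×10⁻⁵ = 5.43×10⁴ V/m.
u = ½κε₀E² = ½ × 7.58 × 8.85×10⁻¹² × (5.43×10⁴)² = 9.89×10⁻² J/m³.

98.9 mJ/m³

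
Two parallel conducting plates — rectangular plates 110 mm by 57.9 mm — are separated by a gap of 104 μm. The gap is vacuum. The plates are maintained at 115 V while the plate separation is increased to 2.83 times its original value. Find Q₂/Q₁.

Q₂/Q₁ ≈ 0.353

Battery connected ⇒ V is held fixed.
C₂ = 0.353 C₁ and Q = CV, so Q₂/Q₁ = C₂/C₁ = 0.353.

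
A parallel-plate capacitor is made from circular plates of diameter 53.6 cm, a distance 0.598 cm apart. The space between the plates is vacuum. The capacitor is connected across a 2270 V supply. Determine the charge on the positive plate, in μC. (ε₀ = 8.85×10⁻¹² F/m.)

Q ≈ 0.758 μC

A = π(53.6/2 cm)² = 0.226 m².
C = ε₀A/d = 8.85×10⁻¹² × 0.226 / 5.98×10⁻³ = 3.34×10⁻¹⁰ F.
Q = CV = 3.34×10⁻¹⁰ × 2270 = 7.58×10⁻⁷ C.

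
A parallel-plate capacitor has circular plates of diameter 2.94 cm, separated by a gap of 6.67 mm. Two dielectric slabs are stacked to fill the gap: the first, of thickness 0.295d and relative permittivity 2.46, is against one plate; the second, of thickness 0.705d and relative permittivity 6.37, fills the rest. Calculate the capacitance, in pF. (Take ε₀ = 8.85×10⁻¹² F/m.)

A = π(2.94/2 cm)² = 6.79×10⁻⁴ m².
Stacked slabs ⇒ two capacitors in series, each with the full plate area.
C₁ = κ₁ε₀A/d₁ = 2.46 × 8.85×10⁻¹² × 6.79×10⁻⁴ / 1.97×10⁻³ = 7.51×10⁻¹² F.
C₂ = κ₂ε₀A/d₂ = 6.37 × 8.85×10⁻¹² × 6.79×10⁻⁴ / 4.70×10⁻³ = 8.14×10⁻¹² F.
C = (1/C₁ + 1/C₂)⁻¹ = 3.91×10⁻¹² F.

C ≈ 3.91 pF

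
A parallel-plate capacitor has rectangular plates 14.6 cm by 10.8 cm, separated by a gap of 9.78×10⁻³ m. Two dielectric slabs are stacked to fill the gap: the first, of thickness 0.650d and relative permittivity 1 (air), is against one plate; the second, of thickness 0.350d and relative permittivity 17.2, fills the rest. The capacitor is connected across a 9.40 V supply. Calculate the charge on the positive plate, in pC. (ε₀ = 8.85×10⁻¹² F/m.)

Q ≈ 200 pC

A = 14.6 × 10.8 cm² = 1.58×10⁻² m².
Stacked slabs ⇒ two capacitors in series, each with the full plate area.
C₁ = κ₁ε₀A/d₁ = 1.00 × 8.85×10⁻¹² × 1.58×10⁻² / 6.36×10⁻³ = 2.20×10⁻¹¹ F.
C₂ = κ₂ε₀A/d₂ = 17.2 × 8.85×10⁻¹² × 1.58×10⁻² / 3.42×10⁻³ = 7.01×10⁻¹⁰ F.
C = (1/C₁ + 1/C₂)⁻¹ = 2.13×10⁻¹¹ F.
Q = CV = 2.13×10⁻¹¹ × 9.40 = 2.00×10⁻¹⁰ C.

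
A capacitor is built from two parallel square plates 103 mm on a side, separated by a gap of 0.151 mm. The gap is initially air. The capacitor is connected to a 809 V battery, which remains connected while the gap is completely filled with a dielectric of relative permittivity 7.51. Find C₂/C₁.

C = κε₀A/d scales with κ, so C₂/C₁ = κ = 7.51.

7.51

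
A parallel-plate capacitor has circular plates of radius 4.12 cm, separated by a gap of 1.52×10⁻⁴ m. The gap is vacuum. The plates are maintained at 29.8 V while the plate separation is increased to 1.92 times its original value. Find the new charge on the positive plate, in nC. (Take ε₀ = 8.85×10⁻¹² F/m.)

A = π(4.12 cm)² = 5.33×10⁻³ m².
Initially C₁ = ε₀A/d = 8.85×10⁻¹² × 5.33×10⁻³ / 1.52×10⁻⁴ = 3.10×10⁻¹⁰ F.
Q₁ = 9.25×10⁻⁹ C.
Battery connected ⇒ V is held fixed. C₂ = 0.521 C₁ and Q = CV, so Q₂/Q₁ = C₂/C₁ = 0.521.
Q₂ = 0.521 × 9.25×10⁻⁹ = 4.82×10⁻⁹ C.

Q ≈ 4.82 nC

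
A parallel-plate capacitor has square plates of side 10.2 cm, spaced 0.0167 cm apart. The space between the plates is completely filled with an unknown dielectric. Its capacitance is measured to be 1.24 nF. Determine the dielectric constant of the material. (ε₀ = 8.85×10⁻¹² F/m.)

κ ≈ 2.25

A = (10.2 cm)² = 1.04×10⁻² m².
κ = Cd/(ε₀A) = 1.24×10⁻⁹ × 1.67×10⁻⁴ / (8.85×10⁻¹² × 1.04×10⁻²) = 2.25.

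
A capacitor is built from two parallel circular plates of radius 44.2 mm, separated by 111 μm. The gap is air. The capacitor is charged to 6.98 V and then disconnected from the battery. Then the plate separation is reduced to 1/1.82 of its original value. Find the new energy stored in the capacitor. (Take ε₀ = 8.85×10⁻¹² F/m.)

6.55 nJ

A = π(44.2 mm)² = 6.14×10⁻³ m².
Initially C₁ = ε₀A/d = 8.85×10⁻¹² × 6.14×10⁻³ / 1.11×10⁻⁴ = 4.89×10⁻¹⁰ F.
U₁ = 1.19×10⁻⁸ J.
Isolated ⇒ Q is held fixed. C₂ = 1.82 C₁ and U = Q²/(2C), so U₂/U₁ = C₁/C₂ = 0.549.
U₂ = 0.549 × 1.19×10⁻⁸ = 6.55×10⁻⁹ J.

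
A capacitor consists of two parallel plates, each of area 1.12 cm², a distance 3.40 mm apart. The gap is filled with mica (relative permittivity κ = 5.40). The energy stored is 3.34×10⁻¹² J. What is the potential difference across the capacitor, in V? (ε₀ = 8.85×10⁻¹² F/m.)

V ≈ 2.06 V

A = 1.12 cm² = 1.12×10⁻⁴ m².
C = κε₀A/d = 5.40 × 8.85×10⁻¹² × 1.12×10⁻⁴ / 3.40×10⁻³ = 1.57×10⁻¹² F.
V = √(2U/C) = √(2 × 3.34×10⁻¹² / 1.57×10⁻¹²) = 2.06 V.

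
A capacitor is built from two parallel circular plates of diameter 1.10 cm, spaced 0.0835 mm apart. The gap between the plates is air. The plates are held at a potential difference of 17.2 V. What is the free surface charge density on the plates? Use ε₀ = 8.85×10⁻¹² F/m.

A = π(1.10/2 cm)² = 9.50×10⁻⁵ m².
C = ε₀A/d = 8.85×10⁻¹² × 9.50×10⁻⁵ / 8.35×10⁻⁵ = 1.01×10⁻¹¹ F.
σ = Q/A = CV/A = 1.01×10⁻¹¹ × 17.2 / 9.50×10⁻⁵ = 1.82×10⁻⁶ C/m².

σ ≈ 1.82 μC/m²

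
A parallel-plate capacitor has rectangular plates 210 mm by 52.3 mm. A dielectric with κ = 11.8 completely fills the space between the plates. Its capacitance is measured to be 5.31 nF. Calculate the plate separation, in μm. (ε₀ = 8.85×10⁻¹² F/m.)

A = 210 × 52.3 mm² = 1.10×10⁻² m².
d = κε₀A/C = 11.8 × 8.85×10⁻¹² × 1.10×10⁻² / 5.31×10⁻⁹ = 2.16×10⁻⁴ m.

d ≈ 216 μm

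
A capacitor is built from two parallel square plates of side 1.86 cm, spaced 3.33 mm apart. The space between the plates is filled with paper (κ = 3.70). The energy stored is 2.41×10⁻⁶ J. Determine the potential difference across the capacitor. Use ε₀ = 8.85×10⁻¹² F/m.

V ≈ 1.19 kV

A = (1.86 cm)² = 3.46×10⁻⁴ m².
C = κε₀A/d = 3.70 × 8.85×10⁻¹² × 3.46×10⁻⁴ / 3.33×10⁻³ = 3.40×10⁻¹² F.
V = √(2U/C) = √(2 × 2.41×10⁻⁶ / 3.40×10⁻¹²) = 1.19×10³ V.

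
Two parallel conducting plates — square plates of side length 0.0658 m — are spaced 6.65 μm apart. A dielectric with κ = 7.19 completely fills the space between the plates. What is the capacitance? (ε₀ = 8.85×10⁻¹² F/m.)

C ≈ 41.4 nF

A = (0.0658 m)² = 4.33×10⁻³ m².
C = κε₀A/d = 7.19 × 8.85×10⁻¹² × 4.33×10⁻³ / 6.65×10⁻⁶ = 4.14×10⁻⁸ F.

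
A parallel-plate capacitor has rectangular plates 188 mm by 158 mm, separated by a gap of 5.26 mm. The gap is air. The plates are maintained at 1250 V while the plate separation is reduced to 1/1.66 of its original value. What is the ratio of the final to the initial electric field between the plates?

Battery connected ⇒ V is held fixed.
E = V/d, so E₂/E₁ = d₁/d₂ = 1.66.

1.66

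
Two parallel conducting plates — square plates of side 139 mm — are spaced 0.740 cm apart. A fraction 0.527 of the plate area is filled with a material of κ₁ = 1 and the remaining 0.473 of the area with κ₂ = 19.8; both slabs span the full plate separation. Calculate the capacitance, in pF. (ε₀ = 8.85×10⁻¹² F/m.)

C ≈ 229 pF

A = (139 mm)² = 1.93×10⁻² m².
Side-by-side slabs ⇒ two capacitors in parallel, each spanning the full gap.
C₁ = κ₁ε₀A₁/d = 1.00 × 8.85×10⁻¹² × 1.02×10⁻² / 7.40×10⁻³ = 1.22×10⁻¹¹ F.
C₂ = κ₂ε₀A₂/d = 19.8 × 8.85×10⁻¹² × 9.14×10⁻³ / 7.40×10⁻³ = 2.16×10⁻¹⁰ F.
C = C₁ + C₂ = 2.29×10⁻¹⁰ F.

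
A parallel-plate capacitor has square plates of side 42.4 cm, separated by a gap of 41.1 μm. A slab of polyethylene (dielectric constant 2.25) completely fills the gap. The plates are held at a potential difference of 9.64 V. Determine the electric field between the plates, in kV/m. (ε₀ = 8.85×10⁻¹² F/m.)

E ≈ 235 kV/m

E = V/d = 9.64 / 4.11×10⁻⁵ = 2.35×10⁵ V/m.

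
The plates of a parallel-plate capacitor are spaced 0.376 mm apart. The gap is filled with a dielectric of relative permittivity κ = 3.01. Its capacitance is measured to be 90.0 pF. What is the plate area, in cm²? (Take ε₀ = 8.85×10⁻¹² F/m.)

A = Cd/(κε₀) = 9.00×10⁻¹¹ × 3.76×10⁻⁴ / (3.01 × 8.85×10⁻¹²) = 1.27×10⁻³ m².

12.7 cm²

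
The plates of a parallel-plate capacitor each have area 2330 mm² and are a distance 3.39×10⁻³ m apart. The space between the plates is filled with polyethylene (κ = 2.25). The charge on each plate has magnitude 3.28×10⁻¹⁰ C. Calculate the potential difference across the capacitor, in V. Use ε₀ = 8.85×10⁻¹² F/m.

A = 2330 mm² = 2.33×10⁻³ m².
C = κε₀A/d = 2.25 × 8.85×10⁻¹² × 2.33×10⁻³ / 3.39×10⁻³ = 1.37×10⁻¹¹ F.
V = Q/C = 3.28×10⁻¹⁰ / 1.37×10⁻¹¹ = 24.0 V.

V ≈ 24.0 V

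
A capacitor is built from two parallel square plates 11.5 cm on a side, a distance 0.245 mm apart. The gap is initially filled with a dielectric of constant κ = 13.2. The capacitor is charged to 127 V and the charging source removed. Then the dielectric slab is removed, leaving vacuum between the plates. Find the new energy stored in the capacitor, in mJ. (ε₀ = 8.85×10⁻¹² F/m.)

U ≈ 0.671 mJ

A = (11.5 cm)² = 1.32×10⁻² m².
Initially C₁ = κε₀A/d = 13.2 × 8.85×10⁻¹² × 1.32×10⁻² / 2.45×10⁻⁴ = 6.31×10⁻⁹ F.
U₁ = 5.09×10⁻⁵ J.
Isolated ⇒ Q is held fixed. C₂ = 0.0758 C₁ and U = Q²/(2C), so U₂/U₁ = C₁/C₂ = 13.2.
U₂ = 13.2 × 5.09×10⁻⁵ = 6.71×10⁻⁴ J.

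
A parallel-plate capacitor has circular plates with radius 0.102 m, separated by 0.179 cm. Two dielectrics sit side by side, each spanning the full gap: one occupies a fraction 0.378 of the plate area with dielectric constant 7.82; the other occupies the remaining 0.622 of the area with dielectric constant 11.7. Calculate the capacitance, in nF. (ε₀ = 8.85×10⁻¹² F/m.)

A = π(0.102 m)² = 3.27×10⁻² m².
Side-by-side slabs ⇒ two capacitors in parallel, each spanning the full gap.
C₁ = κ₁ε₀A₁/d = 7.82 × 8.85×10⁻¹² × 1.24×10⁻² / 1.79×10⁻³ = 4.78×10⁻¹⁰ F.
C₂ = κ₂ε₀A₂/d = 11.7 × 8.85×10⁻¹² × 2.03×10⁻² / 1.79×10⁻³ = 1.18×10⁻⁹ F.
C = C₁ + C₂ = 1.65×10⁻⁹ F.

C ≈ 1.65 nF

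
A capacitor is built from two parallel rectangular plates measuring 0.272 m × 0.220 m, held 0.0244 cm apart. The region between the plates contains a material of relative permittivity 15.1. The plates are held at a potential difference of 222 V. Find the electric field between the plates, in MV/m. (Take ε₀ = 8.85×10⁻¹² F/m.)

E = V/d = 222 / 2.44×10⁻⁴ = 9.10×10⁵ V/m.

E ≈ 0.910 MV/m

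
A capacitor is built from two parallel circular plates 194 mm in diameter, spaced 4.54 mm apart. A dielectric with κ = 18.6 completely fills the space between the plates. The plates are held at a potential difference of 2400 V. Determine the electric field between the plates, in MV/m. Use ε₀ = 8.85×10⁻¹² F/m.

E = V/d = 2400 / 4.54×10⁻³ = 5.29×10⁵ V/m.

0.529 MV/m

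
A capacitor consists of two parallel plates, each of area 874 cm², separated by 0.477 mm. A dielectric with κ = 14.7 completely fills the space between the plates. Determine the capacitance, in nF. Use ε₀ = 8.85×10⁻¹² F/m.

C ≈ 23.8 nF

A = 874 cm² = 8.74×10⁻² m².
C = κε₀A/d = 14.7 × 8.85×10⁻¹² × 8.74×10⁻² / 4.77×10⁻⁴ = 2.38×10⁻⁸ F.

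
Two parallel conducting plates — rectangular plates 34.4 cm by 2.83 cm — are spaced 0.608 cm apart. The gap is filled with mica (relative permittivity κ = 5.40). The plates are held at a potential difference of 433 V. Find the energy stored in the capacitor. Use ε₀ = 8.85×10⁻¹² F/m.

A = 34.4 × 2.83 cm² = 9.74×10⁻³ m².
C = κε₀A/d = 5.40 × 8.85×10⁻¹² × 9.74×10⁻³ / 6.08×10⁻³ = 7.65×10⁻¹¹ F.
U = ½CV² = ½ × 7.65×10⁻¹¹ × (433)² = 7.17×10⁻⁶ J.

U ≈ 7.17 μJ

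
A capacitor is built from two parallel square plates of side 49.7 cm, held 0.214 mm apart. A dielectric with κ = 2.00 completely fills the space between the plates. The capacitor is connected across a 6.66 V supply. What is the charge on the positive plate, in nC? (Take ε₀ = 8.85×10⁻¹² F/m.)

A = (49.7 cm)² = 0.247 m².
C = κε₀A/d = 2.00 × 8.85×10⁻¹² × 0.247 / 2.14×10⁻⁴ = 2.04×10⁻⁸ F.
Q = CV = 2.04×10⁻⁸ × 6.66 = 1.36×10⁻⁷ C.

136 nC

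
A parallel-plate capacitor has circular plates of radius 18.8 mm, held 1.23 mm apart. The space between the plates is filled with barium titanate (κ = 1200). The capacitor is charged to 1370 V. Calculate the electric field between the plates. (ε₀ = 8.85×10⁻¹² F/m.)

E = V/d = 1370 / 1.23×10⁻³ = 1.11×10⁶ V/m.

E ≈ 1.11 MV/m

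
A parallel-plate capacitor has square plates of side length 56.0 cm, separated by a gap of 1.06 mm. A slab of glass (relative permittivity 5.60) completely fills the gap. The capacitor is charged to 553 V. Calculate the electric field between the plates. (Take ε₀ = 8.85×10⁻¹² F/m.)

E = V/d = 553 / 1.06×10⁻³ = 5.22×10⁵ V/m.

0.522 MV/m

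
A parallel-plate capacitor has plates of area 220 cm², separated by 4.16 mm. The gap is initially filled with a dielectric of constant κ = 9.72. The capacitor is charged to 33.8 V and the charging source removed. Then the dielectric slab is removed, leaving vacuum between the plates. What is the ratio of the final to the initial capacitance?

C = κε₀A/d scales with κ, so C₂/C₁ = 1/κ = 1/9.72 = 0.103.

C₂/C₁ ≈ 0.103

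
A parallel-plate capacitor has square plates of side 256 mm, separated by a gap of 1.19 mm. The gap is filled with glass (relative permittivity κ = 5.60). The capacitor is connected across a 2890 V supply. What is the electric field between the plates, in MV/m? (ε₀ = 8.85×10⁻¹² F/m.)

E ≈ 2.43 MV/m

E = V/d = 2890 / 1.19×10⁻³ = 2.43×10⁶ V/m.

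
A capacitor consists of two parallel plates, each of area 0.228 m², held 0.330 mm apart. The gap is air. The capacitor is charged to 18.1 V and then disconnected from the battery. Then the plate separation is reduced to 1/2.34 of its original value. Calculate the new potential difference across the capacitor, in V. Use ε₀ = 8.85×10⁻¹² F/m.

Initially C₁ = ε₀A/d = 8.85×10⁻¹² × 0.228 / 3.30×10⁻⁴ = 6.11×10⁻⁹ F.
V₁ = 18.1 V.
Isolated ⇒ Q is held fixed. C₂ = 2.34 C₁ and V = Q/C, so V₂/V₁ = C₁/C₂ = 0.427.
V₂ = 0.427 × 18.1 = 7.74 V.

7.74 V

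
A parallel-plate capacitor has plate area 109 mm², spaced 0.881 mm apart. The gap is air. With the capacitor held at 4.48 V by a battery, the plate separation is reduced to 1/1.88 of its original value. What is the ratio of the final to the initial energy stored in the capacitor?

U₂/U₁ ≈ 1.88

Battery connected ⇒ V is held fixed.
C₂ = 1.88 C₁ and U = ½CV², so U₂/U₁ = C₂/C₁ = 1.88.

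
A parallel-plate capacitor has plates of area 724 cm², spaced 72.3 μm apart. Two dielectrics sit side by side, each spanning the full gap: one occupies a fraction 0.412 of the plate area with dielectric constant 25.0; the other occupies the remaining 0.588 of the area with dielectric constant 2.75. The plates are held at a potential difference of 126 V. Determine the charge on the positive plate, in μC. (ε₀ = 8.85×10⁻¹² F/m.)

A = 724 cm² = 7.24×10⁻² m².
Side-by-side slabs ⇒ two capacitors in parallel, each spanning the full gap.
C₁ = κ₁ε₀A₁/d = 25.0 × 8.85×10⁻¹² × 2.98×10⁻² / 7.23×10⁻⁵ = 9.13×10⁻⁸ F.
C₂ = κ₂ε₀A₂/d = 2.75 × 8.85×10⁻¹² × 4.26×10⁻² / 7.23×10⁻⁵ = 1.43×10⁻⁸ F.
C = C₁ + C₂ = 1.06×10⁻⁷ F.
Q = CV = 1.06×10⁻⁷ × 126 = 1.33×10⁻⁵ C.

Q ≈ 13.3 μC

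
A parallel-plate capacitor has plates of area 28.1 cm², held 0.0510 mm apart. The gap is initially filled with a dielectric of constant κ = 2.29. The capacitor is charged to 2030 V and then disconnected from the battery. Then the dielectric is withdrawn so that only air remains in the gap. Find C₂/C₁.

0.437

C = κε₀A/d scales with κ, so C₂/C₁ = 1/κ = 1/2.29 = 0.437.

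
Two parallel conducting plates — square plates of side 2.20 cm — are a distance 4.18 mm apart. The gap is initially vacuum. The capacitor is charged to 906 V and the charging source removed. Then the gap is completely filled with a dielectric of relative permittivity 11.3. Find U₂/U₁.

U₂/U₁ ≈ 0.0885

Isolated ⇒ Q is held fixed.
C₂ = 11.3 C₁ and U = Q²/(2C), so U₂/U₁ = C₁/C₂ = 0.0885.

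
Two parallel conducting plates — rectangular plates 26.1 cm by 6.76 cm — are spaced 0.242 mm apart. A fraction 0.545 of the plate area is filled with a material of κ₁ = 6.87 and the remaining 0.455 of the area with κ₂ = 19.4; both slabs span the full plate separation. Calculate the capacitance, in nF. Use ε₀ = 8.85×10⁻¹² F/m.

A = 26.1 × 6.76 cm² = 1.76×10⁻² m².
Side-by-side slabs ⇒ two capacitors in parallel, each spanning the full gap.
C₁ = κ₁ε₀A₁/d = 6.87 × 8.85×10⁻¹² × 9.62×10⁻³ / 2.42×10⁻⁴ = 2.42×10⁻⁹ F.
C₂ = κ₂ε₀A₂/d = 19.4 × 8.85×10⁻¹² × 8.03×10⁻³ / 2.42×10⁻⁴ = 5.70×10⁻⁹ F.
C = C₁ + C₂ = 8.11×10⁻⁹ F.

8.11 nF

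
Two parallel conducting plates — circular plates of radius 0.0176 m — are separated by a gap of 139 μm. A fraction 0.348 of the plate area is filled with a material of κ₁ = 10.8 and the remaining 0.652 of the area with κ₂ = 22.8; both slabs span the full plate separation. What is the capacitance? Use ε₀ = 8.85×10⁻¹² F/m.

C ≈ 1.15 nF

A = π(0.0176 m)² = 9.73×10⁻⁴ m².
Side-by-side slabs ⇒ two capacitors in parallel, each spanning the full gap.
C₁ = κ₁ε₀A₁/d = 10.8 × 8.85×10⁻¹² × 3.39×10⁻⁴ / 1.39×10⁻⁴ = 2.33×10⁻¹⁰ F.
C₂ = κ₂ε₀A₂/d = 22.8 × 8.85×10⁻¹² × 6.34×10⁻⁴ / 1.39×10⁻⁴ = 9.21×10⁻¹⁰ F.
C = C₁ + C₂ = 1.15×10⁻⁹ F.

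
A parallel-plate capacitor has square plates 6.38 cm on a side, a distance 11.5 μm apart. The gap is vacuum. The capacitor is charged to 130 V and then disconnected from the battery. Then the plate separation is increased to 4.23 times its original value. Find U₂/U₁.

Isolated ⇒ Q is held fixed.
C₂ = 0.236 C₁ and U = Q²/(2C), so U₂/U₁ = C₁/C₂ = 4.23.

U₂/U₁ ≈ 4.23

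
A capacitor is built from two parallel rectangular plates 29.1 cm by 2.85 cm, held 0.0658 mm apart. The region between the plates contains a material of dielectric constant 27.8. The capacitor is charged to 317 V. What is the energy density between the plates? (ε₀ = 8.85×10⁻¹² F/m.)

E = V/d = 317 / 6.58×10⁻⁵ = 4.82×10⁶ V/m.
u = ½κε₀E² = ½ × 27.8 × 8.85×10⁻¹² × (4.82×10⁶)² = 2.86×10³ J/m³.

u ≈ 2.86×10⁹ μJ/m³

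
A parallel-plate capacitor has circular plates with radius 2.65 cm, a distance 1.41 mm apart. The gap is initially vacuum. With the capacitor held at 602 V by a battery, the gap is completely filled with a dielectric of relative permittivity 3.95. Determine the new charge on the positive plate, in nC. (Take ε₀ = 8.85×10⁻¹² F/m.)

Q ≈ 32.9 nC

A = π(2.65 cm)² = 2.21×10⁻³ m².
Initially C₁ = ε₀A/d = 8.85×10⁻¹² × 2.21×10⁻³ / 1.41×10⁻³ = 1.38×10⁻¹¹ F.
Q₁ = 8.34×10⁻⁹ C.
Battery connected ⇒ V is held fixed. C₂ = 3.95 C₁ and Q = CV, so Q₂/Q₁ = C₂/C₁ = 3.95.
Q₂ = 3.95 × 8.34×10⁻⁹ = 3.29×10⁻⁸ C.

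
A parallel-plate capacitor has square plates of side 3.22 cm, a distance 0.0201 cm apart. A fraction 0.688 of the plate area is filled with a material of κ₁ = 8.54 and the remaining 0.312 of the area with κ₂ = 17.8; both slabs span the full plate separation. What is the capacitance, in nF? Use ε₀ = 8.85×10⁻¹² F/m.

A = (3.22 cm)² = 1.04×10⁻³ m².
Side-by-side slabs ⇒ two capacitors in parallel, each spanning the full gap.
C₁ = κ₁ε₀A₁/d = 8.54 × 8.85×10⁻¹² × 7.13×10⁻⁴ / 2.01×10⁻⁴ = 2.68×10⁻¹⁰ F.
C₂ = κ₂ε₀A₂/d = 17.8 × 8.85×10⁻¹² × 3.23×10⁻⁴ / 2.01×10⁻⁴ = 2.54×10⁻¹⁰ F.
C = C₁ + C₂ = 5.22×10⁻¹⁰ F.

0.522 nF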